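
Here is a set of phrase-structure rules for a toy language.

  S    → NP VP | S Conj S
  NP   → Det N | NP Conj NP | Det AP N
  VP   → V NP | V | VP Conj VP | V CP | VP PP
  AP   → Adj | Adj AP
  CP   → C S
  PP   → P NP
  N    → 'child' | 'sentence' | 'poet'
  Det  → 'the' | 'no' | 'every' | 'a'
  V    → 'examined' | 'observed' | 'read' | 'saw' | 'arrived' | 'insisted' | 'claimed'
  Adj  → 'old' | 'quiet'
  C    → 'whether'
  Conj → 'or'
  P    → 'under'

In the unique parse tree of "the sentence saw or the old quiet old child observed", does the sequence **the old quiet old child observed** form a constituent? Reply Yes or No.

[S [S [NP [Det the] [N sentence]] [VP [V saw]]] [Conj or] [S [NP [Det the] [AP [Adj old] [AP [Adj quiet] [AP [Adj old]]]] [N child]] [VP [V observed]]]]
The words 'the old quiet old child observed' are exhaustively dominated by a single S node (built by S → NP VP), so they form a constituent.

Yes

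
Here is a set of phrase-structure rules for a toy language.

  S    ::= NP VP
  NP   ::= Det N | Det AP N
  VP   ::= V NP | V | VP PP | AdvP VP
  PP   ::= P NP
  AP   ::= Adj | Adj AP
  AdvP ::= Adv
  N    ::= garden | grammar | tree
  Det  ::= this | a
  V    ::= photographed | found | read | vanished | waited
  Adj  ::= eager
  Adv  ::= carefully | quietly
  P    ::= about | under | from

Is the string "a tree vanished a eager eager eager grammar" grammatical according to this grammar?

Grammatical

S
  NP
    Det: a
    N: tree
  VP
    V: vanished
    NP
      Det: a
      AP
        Adj: eager
        AP
          Adj: eager
          AP
            Adj: eager
      N: grammar
Each bracket corresponds to one application of a listed rule, so the string is derivable from S.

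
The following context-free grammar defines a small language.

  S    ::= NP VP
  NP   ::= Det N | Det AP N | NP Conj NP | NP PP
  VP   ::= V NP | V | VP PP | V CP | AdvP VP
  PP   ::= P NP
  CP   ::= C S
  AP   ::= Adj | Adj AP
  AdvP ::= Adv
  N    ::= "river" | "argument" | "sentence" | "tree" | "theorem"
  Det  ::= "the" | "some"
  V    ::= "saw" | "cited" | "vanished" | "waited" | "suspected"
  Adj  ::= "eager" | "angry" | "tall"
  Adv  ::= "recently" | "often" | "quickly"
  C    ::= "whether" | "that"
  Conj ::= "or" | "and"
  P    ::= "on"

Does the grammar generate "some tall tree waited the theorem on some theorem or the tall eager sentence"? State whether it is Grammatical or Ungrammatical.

Grammatical

[S [NP [Det some] [AP [Adj tall]] [N tree]] [VP [V waited] [NP [NP [NP [Det the] [N theorem]] [PP [P on] [NP [Det some] [N theorem]]]] [Conj or] [NP [Det the] [AP [Adj tall] [AP [Adj eager]]] [N sentence]]]]]
Every word is introduced by a lexical rule and the phrasal rules combine the resulting categories into a single S.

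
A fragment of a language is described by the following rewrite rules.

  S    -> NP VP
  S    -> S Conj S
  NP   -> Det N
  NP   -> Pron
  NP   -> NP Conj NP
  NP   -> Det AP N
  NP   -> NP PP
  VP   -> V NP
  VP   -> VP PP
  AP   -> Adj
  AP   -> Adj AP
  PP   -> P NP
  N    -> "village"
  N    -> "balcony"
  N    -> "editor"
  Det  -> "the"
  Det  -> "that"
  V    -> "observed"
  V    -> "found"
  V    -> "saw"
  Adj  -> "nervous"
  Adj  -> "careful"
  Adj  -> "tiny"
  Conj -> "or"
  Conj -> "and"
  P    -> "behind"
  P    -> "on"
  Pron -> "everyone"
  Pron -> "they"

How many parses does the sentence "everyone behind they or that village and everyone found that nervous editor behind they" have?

Two of the 10 distinct bracketings:
[S [NP [NP [NP [Pron everyone]] [PP [P behind] [NP [Pron they]]]] [Conj or] [NP [NP [Det that] [N village]] [Conj and] [NP [Pron everyone]]]] [VP [V found] [NP [NP [Det that] [AP [Adj nervous]] [N editor]] [PP [P behind] [NP [Pron they]]]]]]
[S [NP [NP [NP [Pron everyone]] [PP [P behind] [NP [Pron they]]]] [Conj or] [NP [NP [Det that] [N village]] [Conj and] [NP [Pron everyone]]]] [VP [VP [V found] [NP [Det that] [AP [Adj nervous]] [N editor]]] [PP [P behind] [NP [Pron they]]]]]
The difference turns on whether VP → VP PP is used at the relevant span, versus an alternative expansion of VP.

10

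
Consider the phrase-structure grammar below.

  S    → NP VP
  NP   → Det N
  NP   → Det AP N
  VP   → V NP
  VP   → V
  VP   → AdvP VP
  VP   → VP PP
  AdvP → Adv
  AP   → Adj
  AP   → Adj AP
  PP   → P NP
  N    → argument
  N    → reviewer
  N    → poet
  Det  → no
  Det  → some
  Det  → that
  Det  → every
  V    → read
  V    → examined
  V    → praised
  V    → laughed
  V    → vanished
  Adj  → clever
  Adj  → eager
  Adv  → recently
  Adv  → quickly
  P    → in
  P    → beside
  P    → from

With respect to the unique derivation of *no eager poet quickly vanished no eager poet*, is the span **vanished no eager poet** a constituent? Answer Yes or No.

[S [NP [Det no] [AP [Adj eager]] [N poet]] [VP [AdvP [Adv quickly]] [VP [V vanished] [NP [Det no] [AP [Adj eager]] [N poet]]]]]
The words 'vanished no eager poet' are exhaustively dominated by a single VP node (built by VP → V NP), so they form a constituent.

Yes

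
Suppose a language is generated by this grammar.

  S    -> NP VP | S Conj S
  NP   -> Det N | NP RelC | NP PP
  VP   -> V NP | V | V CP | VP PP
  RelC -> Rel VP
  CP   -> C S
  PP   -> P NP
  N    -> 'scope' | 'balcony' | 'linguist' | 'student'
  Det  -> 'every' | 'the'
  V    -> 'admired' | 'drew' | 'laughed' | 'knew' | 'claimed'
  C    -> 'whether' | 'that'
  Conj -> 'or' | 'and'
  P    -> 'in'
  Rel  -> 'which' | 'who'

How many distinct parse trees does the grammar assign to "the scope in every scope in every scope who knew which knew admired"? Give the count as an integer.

9

Two of the 9 distinct bracketings:
[S [NP [NP [NP [NP [Det the] [N scope]] [PP [P in] [NP [NP [Det every] [N scope]] [PP [P in] [NP [Det every] [N scope]]]]]] [RelC [Rel who] [VP [V knew]]]] [RelC [Rel which] [VP [V knew]]]] [VP [V admired]]]
[S [NP [NP [NP [NP [NP [Det the] [N scope]] [PP [P in] [NP [Det every] [N scope]]]] [PP [P in] [NP [Det every] [N scope]]]] [RelC [Rel who] [VP [V knew]]]] [RelC [Rel which] [VP [V knew]]]] [VP [V admired]]]
The trees differ in how a recursive rule is bracketed over the same span.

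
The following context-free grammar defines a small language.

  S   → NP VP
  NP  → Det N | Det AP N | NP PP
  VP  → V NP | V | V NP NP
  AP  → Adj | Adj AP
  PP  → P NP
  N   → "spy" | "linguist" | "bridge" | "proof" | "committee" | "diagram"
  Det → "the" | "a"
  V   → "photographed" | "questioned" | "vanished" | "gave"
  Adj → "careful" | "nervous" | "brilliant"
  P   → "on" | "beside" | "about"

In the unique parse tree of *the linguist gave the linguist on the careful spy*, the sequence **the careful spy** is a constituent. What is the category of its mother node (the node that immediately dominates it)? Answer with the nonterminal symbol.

S
  NP
    Det: the
    N: linguist
  VP
    V: gave
    NP
      NP
        Det: the
        N: linguist
      PP
        P: on
        NP
          Det: the
          AP
            Adj: careful
          N: spy
The span 'the careful spy' is the NP node built by NP → Det AP N.
Its mother is the PP built by PP → P NP.

PP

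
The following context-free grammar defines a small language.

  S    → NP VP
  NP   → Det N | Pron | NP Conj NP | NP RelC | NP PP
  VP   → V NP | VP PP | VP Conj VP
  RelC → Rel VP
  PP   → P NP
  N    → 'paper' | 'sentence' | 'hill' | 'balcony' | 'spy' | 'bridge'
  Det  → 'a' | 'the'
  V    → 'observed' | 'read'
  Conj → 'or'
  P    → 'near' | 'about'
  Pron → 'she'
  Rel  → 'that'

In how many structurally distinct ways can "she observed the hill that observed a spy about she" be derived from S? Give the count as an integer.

4

Two of the 4 distinct bracketings:
[S [NP [Pron she]] [VP [V observed] [NP [NP [Det the] [N hill]] [RelC [Rel that] [VP [V observed] [NP [NP [Det a] [N spy]] [PP [P about] [NP [Pron she]]]]]]]]]
[S [NP [Pron she]] [VP [V observed] [NP [NP [Det the] [N hill]] [RelC [Rel that] [VP [VP [V observed] [NP [Det a] [N spy]]] [PP [P about] [NP [Pron she]]]]]]]]
The difference turns on whether NP → NP PP is used at the relevant span, versus an alternative expansion of NP.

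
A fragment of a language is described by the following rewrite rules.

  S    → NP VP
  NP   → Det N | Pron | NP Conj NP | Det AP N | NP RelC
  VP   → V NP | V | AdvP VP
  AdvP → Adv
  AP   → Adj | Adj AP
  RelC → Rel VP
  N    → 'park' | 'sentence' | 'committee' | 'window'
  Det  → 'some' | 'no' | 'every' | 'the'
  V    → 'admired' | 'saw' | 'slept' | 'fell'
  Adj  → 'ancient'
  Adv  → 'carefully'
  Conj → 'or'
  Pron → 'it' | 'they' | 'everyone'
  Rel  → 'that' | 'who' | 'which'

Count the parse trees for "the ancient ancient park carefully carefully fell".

1

[S [NP [Det the] [AP [Adj ancient] [AP [Adj ancient]]] [N park]] [VP [AdvP [Adv carefully]] [VP [AdvP [Adv carefully]] [VP [V fell]]]]]
No rule offers an alternative attachment or grouping for any span, so this is the only derivation.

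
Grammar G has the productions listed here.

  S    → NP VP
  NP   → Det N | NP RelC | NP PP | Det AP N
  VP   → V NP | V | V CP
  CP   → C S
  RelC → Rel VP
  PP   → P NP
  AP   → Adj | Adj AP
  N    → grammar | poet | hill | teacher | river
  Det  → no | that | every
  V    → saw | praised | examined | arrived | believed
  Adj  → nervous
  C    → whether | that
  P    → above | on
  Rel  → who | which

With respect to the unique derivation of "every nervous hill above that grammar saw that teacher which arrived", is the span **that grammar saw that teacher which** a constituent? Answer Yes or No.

No

[S [NP [NP [Det every] [AP [Adj nervous]] [N hill]] [PP [P above] [NP [Det that] [N grammar]]]] [VP [V saw] [NP [NP [Det that] [N teacher]] [RelC [Rel which] [VP [V arrived]]]]]]
The smallest constituent containing 'that grammar saw that teacher which' is the S spanning 'every nervous hill above that grammar saw that teacher which arrived'; no single node in the tree dominates exactly the given words.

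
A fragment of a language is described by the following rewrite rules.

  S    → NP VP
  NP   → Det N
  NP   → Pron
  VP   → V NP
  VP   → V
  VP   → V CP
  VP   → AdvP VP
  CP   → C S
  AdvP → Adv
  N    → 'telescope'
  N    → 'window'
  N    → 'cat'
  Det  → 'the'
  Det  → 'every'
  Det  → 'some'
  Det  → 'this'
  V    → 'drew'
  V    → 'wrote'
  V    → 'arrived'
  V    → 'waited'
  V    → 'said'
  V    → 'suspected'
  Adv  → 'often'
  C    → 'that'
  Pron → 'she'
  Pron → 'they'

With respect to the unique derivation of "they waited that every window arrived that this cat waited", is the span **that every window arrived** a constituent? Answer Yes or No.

No

[S [NP [Pron they]] [VP [V waited] [CP [C that] [S [NP [Det every] [N window]] [VP [V arrived] [CP [C that] [S [NP [Det this] [N cat]] [VP [V waited]]]]]]]]]
The smallest constituent containing 'that every window arrived' is the CP spanning 'that every window arrived that this cat waited'; no single node in the tree dominates exactly the given words.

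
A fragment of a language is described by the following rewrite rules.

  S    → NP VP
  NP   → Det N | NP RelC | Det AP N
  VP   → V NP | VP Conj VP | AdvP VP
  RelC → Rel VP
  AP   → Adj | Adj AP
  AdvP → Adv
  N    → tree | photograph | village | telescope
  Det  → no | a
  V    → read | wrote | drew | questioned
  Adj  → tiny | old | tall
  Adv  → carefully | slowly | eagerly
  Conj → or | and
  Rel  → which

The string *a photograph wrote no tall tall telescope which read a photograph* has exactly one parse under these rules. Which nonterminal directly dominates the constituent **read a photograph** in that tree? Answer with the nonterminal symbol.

S
  NP
    Det: a
    N: photograph
  VP
    V: wrote
    NP
      NP
        Det: no
        AP
          Adj: tall
          AP
            Adj: tall
        N: telescope
      RelC
        Rel: which
        VP
          V: read
          NP
            Det: a
            N: photograph
The span 'read a photograph' is the VP node built by VP → V NP.
Its mother is the RelC built by RelC → Rel VP.

RelC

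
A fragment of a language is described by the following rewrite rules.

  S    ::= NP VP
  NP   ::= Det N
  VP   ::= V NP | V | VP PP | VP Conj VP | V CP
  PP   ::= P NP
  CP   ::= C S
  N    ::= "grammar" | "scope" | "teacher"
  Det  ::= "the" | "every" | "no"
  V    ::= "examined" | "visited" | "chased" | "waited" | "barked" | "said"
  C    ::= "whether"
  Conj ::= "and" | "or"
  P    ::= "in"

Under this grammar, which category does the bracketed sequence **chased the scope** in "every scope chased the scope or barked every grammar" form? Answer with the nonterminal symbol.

VP

S
  NP
    Det: every
    N: scope
  VP
    VP
      V: chased
      NP
        Det: the
        N: scope
    Conj: or
    VP
      V: barked
      NP
        Det: every
        N: grammar
The span 'chased the scope' is the VP node built by VP → V NP.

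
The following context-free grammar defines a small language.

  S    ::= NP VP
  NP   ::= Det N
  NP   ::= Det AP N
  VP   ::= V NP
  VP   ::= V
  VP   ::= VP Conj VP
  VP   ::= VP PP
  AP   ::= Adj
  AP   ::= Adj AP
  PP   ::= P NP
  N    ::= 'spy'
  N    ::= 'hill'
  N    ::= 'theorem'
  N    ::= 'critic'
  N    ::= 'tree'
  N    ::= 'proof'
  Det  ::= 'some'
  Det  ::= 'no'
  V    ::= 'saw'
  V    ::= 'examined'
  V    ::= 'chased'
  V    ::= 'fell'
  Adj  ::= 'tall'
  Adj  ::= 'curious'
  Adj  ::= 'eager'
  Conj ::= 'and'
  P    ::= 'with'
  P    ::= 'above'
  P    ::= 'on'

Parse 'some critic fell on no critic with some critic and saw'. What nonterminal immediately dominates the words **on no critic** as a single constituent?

[S [NP [Det some] [N critic]] [VP [VP [VP [VP [V fell]] [PP [P on] [NP [Det no] [N critic]]]] [PP [P with] [NP [Det some] [N critic]]]] [Conj and] [VP [V saw]]]]
The span 'on no critic' is the PP node built by PP → P NP.

PP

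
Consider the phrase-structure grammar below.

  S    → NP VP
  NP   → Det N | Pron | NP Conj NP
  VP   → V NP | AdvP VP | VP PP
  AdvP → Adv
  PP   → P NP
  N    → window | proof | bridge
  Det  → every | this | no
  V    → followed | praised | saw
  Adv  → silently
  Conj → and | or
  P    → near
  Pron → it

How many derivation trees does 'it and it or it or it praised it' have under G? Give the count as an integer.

5

Two of the 5 distinct bracketings:
[S [NP [NP [Pron it]] [Conj and] [NP [NP [Pron it]] [Conj or] [NP [NP [Pron it]] [Conj or] [NP [Pron it]]]]] [VP [V praised] [NP [Pron it]]]]
[S [NP [NP [Pron it]] [Conj and] [NP [NP [NP [Pron it]] [Conj or] [NP [Pron it]]] [Conj or] [NP [Pron it]]]] [VP [V praised] [NP [Pron it]]]]
The trees differ in how a recursive rule is bracketed over the same span.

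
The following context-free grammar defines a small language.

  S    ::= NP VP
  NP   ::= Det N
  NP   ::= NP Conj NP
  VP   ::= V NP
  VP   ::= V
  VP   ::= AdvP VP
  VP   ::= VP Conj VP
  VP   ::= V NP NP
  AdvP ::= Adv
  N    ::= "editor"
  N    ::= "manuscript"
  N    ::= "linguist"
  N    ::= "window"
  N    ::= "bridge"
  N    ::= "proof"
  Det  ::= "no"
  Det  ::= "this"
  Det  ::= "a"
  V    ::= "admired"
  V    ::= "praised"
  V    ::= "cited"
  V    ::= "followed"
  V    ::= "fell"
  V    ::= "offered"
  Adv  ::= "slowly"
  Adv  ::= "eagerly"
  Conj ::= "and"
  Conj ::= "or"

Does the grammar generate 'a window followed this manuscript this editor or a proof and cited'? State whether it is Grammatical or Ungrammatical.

Grammatical

[S [NP [Det a] [N window]] [VP [VP [V followed] [NP [Det this] [N manuscript]] [NP [NP [Det this] [N editor]] [Conj or] [NP [Det a] [N proof]]]] [Conj and] [VP [V cited]]]]
Every word is introduced by a lexical rule and the phrasal rules combine the resulting categories into a single S.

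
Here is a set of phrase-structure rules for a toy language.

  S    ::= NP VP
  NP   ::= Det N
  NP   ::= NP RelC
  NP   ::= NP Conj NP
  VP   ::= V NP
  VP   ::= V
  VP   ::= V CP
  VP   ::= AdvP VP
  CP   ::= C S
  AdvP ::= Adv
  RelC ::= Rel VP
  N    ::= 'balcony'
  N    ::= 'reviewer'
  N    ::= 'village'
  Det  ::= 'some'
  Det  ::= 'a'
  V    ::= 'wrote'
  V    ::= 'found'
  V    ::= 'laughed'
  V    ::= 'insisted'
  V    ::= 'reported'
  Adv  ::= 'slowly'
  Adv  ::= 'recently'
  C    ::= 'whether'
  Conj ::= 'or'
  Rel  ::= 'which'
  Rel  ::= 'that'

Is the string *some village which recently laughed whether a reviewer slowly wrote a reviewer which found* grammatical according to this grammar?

Ungrammatical

For S → NP VP, every NP-prefix leaves a non-VP remainder: after 'some village' the remainder is not a VP; after 'some village which recently laughed' the remainder is not a VP; after 'some village which recently laughed whether a reviewer slowly wrote' the remainder is not a VP (and 1 more).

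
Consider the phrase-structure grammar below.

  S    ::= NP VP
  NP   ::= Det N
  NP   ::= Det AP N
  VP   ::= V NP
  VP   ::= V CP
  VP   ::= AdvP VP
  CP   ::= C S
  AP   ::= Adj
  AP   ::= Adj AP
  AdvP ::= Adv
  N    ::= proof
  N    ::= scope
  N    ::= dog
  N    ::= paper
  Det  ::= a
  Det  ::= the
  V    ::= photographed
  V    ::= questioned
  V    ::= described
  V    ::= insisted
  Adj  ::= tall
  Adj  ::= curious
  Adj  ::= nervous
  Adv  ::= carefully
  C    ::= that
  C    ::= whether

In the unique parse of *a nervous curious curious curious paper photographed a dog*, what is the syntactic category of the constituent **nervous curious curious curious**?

[S [NP [Det a] [AP [Adj nervous] [AP [Adj curious] [AP [Adj curious] [AP [Adj curious]]]]] [N paper]] [VP [V photographed] [NP [Det a] [N dog]]]]
The span 'nervous curious curious curious' is the AP node built by AP → Adj AP.

AP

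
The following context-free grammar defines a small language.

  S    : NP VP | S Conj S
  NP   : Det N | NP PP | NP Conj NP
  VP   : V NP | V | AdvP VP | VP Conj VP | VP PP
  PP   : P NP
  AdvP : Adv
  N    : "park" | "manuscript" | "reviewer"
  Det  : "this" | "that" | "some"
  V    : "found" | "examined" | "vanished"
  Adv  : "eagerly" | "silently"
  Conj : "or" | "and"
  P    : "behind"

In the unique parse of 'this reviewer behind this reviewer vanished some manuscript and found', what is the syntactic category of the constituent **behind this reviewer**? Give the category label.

PP

[S [NP [NP [Det this] [N reviewer]] [PP [P behind] [NP [Det this] [N reviewer]]]] [VP [VP [V vanished] [NP [Det some] [N manuscript]]] [Conj and] [VP [V found]]]]
The span 'behind this reviewer' is the PP node built by PP → P NP.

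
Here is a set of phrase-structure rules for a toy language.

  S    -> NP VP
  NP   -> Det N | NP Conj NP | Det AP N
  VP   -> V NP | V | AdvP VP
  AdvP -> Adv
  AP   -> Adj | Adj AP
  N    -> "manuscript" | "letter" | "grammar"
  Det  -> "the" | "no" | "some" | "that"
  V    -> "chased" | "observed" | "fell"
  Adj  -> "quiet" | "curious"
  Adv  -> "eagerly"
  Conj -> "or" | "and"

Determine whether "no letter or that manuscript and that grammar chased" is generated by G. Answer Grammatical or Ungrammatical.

S
  NP
    NP
      Det: no
      N: letter
    Conj: or
    NP
      NP
        Det: that
        N: manuscript
      Conj: and
      NP
        Det: that
        N: grammar
  VP
    V: chased
Each bracket corresponds to one application of a listed rule, so the string is derivable from S.

Grammatical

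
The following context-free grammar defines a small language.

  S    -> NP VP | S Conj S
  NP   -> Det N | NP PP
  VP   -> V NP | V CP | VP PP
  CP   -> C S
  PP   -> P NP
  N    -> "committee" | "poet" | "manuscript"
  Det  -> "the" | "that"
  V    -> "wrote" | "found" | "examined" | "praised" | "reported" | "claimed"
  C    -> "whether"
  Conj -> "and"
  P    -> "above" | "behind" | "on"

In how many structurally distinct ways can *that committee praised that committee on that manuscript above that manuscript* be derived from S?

Two of the 5 distinct bracketings:
[S [NP [Det that] [N committee]] [VP [V praised] [NP [NP [Det that] [N committee]] [PP [P on] [NP [NP [Det that] [N manuscript]] [PP [P above] [NP [Det that] [N manuscript]]]]]]]]
[S [NP [Det that] [N committee]] [VP [V praised] [NP [NP [NP [Det that] [N committee]] [PP [P on] [NP [Det that] [N manuscript]]]] [PP [P above] [NP [Det that] [N manuscript]]]]]]
The trees differ in how a recursive rule is bracketed over the same span.

5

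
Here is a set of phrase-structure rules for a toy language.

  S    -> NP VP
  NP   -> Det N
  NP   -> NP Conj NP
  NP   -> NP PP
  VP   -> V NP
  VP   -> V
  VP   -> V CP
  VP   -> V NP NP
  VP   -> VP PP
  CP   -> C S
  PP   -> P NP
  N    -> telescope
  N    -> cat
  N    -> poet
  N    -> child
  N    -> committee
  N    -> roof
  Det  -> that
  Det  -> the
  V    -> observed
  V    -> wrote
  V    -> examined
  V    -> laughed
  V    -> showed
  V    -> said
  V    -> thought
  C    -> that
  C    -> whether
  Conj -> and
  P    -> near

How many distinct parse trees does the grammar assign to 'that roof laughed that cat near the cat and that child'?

Two of the 3 distinct bracketings:
[S [NP [Det that] [N roof]] [VP [V laughed] [NP [NP [NP [Det that] [N cat]] [PP [P near] [NP [Det the] [N cat]]]] [Conj and] [NP [Det that] [N child]]]]]
[S [NP [Det that] [N roof]] [VP [V laughed] [NP [NP [Det that] [N cat]] [PP [P near] [NP [NP [Det the] [N cat]] [Conj and] [NP [Det that] [N child]]]]]]]
The trees differ in how a recursive rule is bracketed over the same span.

3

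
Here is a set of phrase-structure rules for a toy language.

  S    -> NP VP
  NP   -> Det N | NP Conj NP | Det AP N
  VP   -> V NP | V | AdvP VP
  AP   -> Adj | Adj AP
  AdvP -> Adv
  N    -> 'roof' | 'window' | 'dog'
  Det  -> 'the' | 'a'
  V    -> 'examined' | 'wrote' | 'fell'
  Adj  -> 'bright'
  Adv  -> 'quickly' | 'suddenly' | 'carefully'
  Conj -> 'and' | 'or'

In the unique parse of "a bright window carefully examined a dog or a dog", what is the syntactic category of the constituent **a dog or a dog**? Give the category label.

S
  NP
    Det: a
    AP
      Adj: bright
    N: window
  VP
    AdvP
      Adv: carefully
    VP
      V: examined
      NP
        NP
          Det: a
          N: dog
        Conj: or
        NP
          Det: a
          N: dog
The span 'a dog or a dog' is the NP node built by NP → NP Conj NP.

NP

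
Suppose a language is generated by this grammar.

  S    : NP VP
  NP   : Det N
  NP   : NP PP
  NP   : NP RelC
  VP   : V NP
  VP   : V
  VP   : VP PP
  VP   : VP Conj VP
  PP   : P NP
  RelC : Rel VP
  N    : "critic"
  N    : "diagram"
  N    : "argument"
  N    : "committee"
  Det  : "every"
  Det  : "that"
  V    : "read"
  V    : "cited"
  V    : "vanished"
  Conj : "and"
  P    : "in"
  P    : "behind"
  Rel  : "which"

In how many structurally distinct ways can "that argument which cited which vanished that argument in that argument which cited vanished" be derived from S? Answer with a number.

Two of the 7 distinct bracketings:
[S [NP [NP [NP [NP [Det that] [N argument]] [RelC [Rel which] [VP [V cited]]]] [RelC [Rel which] [VP [V vanished] [NP [Det that] [N argument]]]]] [PP [P in] [NP [NP [Det that] [N argument]] [RelC [Rel which] [VP [V cited]]]]]] [VP [V vanished]]]
[S [NP [NP [NP [Det that] [N argument]] [RelC [Rel which] [VP [V cited]]]] [RelC [Rel which] [VP [V vanished] [NP [NP [Det that] [N argument]] [PP [P in] [NP [NP [Det that] [N argument]] [RelC [Rel which] [VP [V cited]]]]]]]]] [VP [V vanished]]]
The trees differ in how a recursive rule is bracketed over the same span.

7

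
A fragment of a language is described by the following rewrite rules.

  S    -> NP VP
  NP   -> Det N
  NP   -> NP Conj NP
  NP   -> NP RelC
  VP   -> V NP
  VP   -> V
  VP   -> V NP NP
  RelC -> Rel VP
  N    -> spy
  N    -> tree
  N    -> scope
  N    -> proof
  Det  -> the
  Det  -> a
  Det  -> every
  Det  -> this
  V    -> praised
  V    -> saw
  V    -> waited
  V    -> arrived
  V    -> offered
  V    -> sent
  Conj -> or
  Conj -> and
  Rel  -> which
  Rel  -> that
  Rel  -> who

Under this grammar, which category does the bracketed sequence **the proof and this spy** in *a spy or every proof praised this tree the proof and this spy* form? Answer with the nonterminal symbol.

NP

S
  NP
    NP
      Det: a
      N: spy
    Conj: or
    NP
      Det: every
      N: proof
  VP
    V: praised
    NP
      Det: this
      N: tree
    NP
      NP
        Det: the
        N: proof
      Conj: and
      NP
        Det: this
        N: spy
The span 'the proof and this spy' is the NP node built by NP → NP Conj NP.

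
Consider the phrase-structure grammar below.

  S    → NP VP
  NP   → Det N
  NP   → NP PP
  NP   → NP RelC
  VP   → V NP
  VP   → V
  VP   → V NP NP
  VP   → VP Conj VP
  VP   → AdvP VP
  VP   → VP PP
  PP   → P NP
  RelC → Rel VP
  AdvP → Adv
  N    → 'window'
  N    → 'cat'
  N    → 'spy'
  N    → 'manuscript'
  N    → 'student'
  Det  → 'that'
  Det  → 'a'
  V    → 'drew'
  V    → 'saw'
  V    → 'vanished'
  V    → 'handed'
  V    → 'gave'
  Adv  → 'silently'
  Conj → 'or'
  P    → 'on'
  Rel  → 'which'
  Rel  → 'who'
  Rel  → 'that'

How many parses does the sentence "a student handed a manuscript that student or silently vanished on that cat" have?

3

Two of the 3 distinct bracketings:
[S [NP [Det a] [N student]] [VP [VP [V handed] [NP [Det a] [N manuscript]] [NP [Det that] [N student]]] [Conj or] [VP [AdvP [Adv silently]] [VP [VP [V vanished]] [PP [P on] [NP [Det that] [N cat]]]]]]]
[S [NP [Det a] [N student]] [VP [VP [V handed] [NP [Det a] [N manuscript]] [NP [Det that] [N student]]] [Conj or] [VP [VP [AdvP [Adv silently]] [VP [V vanished]]] [PP [P on] [NP [Det that] [N cat]]]]]]
The trees differ in how a recursive rule is bracketed over the same span.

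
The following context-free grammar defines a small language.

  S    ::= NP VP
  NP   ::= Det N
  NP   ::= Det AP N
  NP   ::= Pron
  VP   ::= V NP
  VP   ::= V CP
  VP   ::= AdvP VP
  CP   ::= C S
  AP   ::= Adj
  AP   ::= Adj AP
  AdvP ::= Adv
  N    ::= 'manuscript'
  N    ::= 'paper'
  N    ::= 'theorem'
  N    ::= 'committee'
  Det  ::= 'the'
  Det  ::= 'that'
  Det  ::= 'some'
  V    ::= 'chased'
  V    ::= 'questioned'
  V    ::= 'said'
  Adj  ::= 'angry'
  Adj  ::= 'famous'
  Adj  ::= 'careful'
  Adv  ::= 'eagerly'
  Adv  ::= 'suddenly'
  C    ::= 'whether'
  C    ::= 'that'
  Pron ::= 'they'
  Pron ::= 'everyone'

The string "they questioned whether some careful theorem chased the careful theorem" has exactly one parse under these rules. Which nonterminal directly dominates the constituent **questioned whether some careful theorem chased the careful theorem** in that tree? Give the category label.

S
  NP
    Pron: they
  VP
    V: questioned
    CP
      C: whether
      S
        NP
          Det: some
          AP
            Adj: careful
          N: theorem
        VP
          V: chased
          NP
            Det: the
            AP
              Adj: careful
            N: theorem
The span 'questioned whether some careful theorem chased the careful theorem' is the VP node built by VP → V CP.
Its mother is the S built by S → NP VP.

S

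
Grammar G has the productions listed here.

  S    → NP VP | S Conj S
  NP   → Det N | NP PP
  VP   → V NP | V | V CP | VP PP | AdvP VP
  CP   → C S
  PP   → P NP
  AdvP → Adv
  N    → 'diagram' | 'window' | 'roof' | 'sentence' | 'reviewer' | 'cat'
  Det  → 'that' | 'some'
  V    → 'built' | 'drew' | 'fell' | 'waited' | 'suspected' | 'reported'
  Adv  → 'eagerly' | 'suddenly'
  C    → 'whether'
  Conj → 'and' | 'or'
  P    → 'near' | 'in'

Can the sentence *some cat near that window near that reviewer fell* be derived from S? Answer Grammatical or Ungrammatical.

S
  NP
    NP
      Det: some
      N: cat
    PP
      P: near
      NP
        NP
          Det: that
          N: window
        PP
          P: near
          NP
            Det: that
            N: reviewer
  VP
    V: fell
Every word is introduced by a lexical rule and the phrasal rules combine the resulting categories into a single S.

Grammatical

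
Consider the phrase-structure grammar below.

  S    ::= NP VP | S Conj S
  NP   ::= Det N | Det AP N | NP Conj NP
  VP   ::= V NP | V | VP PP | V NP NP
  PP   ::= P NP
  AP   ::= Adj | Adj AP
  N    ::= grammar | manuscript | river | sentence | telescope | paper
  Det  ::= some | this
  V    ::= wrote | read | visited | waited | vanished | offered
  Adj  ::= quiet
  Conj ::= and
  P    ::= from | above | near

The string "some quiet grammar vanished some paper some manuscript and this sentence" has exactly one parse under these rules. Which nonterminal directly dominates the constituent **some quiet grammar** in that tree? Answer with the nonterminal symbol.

S
  NP
    Det: some
    AP
      Adj: quiet
    N: grammar
  VP
    V: vanished
    NP
      Det: some
      N: paper
    NP
      NP
        Det: some
        N: manuscript
      Conj: and
      NP
        Det: this
        N: sentence
The span 'some quiet grammar' is the NP node built by NP → Det AP N.
Its mother is the S built by S → NP VP.

S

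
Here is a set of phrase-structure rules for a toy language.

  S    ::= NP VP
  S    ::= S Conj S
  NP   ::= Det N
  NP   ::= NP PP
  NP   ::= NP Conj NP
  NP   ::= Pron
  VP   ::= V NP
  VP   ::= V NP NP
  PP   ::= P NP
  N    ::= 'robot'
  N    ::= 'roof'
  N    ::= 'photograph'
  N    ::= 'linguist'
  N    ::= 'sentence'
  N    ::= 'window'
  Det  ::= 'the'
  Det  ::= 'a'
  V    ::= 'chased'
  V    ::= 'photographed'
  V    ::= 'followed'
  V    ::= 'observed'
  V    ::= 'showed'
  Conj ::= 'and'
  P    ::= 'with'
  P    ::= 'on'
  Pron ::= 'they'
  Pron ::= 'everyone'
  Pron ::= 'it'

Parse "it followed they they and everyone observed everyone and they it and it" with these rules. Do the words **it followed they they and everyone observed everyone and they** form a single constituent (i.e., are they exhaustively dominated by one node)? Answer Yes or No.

[S [S [NP [Pron it]] [VP [V followed] [NP [Pron they]] [NP [Pron they]]]] [Conj and] [S [NP [Pron everyone]] [VP [V observed] [NP [NP [Pron everyone]] [Conj and] [NP [Pron they]]] [NP [NP [Pron it]] [Conj and] [NP [Pron it]]]]]]
The smallest constituent containing 'it followed they they and everyone observed everyone and they' is the S spanning 'it followed they they and everyone observed everyone and they it and it'; no single node in the tree dominates exactly the given words.

No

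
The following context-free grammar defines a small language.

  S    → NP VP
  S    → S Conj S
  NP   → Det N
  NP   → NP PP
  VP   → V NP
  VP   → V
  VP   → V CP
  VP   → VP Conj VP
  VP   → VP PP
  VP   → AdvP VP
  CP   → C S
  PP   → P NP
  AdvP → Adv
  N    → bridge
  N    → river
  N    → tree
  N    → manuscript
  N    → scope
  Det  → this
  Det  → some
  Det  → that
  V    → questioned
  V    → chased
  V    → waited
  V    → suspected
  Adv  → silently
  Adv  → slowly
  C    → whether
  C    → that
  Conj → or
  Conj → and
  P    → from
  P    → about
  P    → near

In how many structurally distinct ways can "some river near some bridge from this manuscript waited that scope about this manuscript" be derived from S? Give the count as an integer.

Two of the 4 distinct bracketings:
[S [NP [NP [Det some] [N river]] [PP [P near] [NP [NP [Det some] [N bridge]] [PP [P from] [NP [Det this] [N manuscript]]]]]] [VP [V waited] [NP [NP [Det that] [N scope]] [PP [P about] [NP [Det this] [N manuscript]]]]]]
[S [NP [NP [Det some] [N river]] [PP [P near] [NP [NP [Det some] [N bridge]] [PP [P from] [NP [Det this] [N manuscript]]]]]] [VP [VP [V waited] [NP [Det that] [N scope]]] [PP [P about] [NP [Det this] [N manuscript]]]]]
The difference turns on whether VP → VP PP is used at the relevant span, versus an alternative expansion of VP.

4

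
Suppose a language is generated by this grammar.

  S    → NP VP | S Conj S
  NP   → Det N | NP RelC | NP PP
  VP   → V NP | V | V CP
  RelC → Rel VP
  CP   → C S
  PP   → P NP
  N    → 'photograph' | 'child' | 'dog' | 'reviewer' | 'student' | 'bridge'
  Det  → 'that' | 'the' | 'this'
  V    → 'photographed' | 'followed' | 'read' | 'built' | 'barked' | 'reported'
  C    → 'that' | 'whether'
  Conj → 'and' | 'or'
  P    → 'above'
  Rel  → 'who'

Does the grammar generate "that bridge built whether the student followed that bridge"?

Grammatical

[S [NP [Det that] [N bridge]] [VP [V built] [CP [C whether] [S [NP [Det the] [N student]] [VP [V followed] [NP [Det that] [N bridge]]]]]]]
The bracketing above is licensed at every node by one of the given productions, with S at the root.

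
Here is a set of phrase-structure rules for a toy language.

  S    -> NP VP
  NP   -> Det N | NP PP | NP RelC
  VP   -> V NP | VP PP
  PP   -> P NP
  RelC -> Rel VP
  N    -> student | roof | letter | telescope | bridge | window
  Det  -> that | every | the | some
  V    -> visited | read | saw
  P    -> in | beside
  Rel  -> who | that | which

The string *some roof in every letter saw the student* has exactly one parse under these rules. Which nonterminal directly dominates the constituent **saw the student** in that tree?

S
  NP
    NP
      Det: some
      N: roof
    PP
      P: in
      NP
        Det: every
        N: letter
  VP
    V: saw
    NP
      Det: the
      N: student
The span 'saw the student' is the VP node built by VP → V NP.
Its mother is the S built by S → NP VP.

S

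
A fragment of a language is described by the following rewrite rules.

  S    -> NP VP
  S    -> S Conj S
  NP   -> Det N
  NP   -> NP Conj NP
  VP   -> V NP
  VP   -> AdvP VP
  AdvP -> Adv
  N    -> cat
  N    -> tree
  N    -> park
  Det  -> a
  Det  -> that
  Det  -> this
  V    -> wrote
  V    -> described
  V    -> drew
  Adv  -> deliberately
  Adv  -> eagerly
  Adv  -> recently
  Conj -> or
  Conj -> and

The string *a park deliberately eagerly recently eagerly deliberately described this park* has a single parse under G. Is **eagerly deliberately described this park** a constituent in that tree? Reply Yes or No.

Yes

[S [NP [Det a] [N park]] [VP [AdvP [Adv deliberately]] [VP [AdvP [Adv eagerly]] [VP [AdvP [Adv recently]] [VP [AdvP [Adv eagerly]] [VP [AdvP [Adv deliberately]] [VP [V described] [NP [Det this] [N park]]]]]]]]]
The words 'eagerly deliberately described this park' are exhaustively dominated by a single VP node (built by VP → AdvP VP), so they form a constituent.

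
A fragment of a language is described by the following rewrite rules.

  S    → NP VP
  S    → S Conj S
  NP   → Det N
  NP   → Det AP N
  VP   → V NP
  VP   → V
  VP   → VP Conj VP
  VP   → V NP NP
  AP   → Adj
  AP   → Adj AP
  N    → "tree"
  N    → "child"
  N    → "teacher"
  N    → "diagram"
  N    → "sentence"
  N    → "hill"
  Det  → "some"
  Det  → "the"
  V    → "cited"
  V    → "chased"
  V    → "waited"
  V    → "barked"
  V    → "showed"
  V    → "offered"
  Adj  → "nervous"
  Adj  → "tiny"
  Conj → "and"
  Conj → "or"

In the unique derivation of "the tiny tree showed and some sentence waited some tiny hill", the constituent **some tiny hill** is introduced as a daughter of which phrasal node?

[S [S [NP [Det the] [AP [Adj tiny]] [N tree]] [VP [V showed]]] [Conj and] [S [NP [Det some] [N sentence]] [VP [V waited] [NP [Det some] [AP [Adj tiny]] [N hill]]]]]
The span 'some tiny hill' is the NP node built by NP → Det AP N.
Its mother is the VP built by VP → V NP.

VP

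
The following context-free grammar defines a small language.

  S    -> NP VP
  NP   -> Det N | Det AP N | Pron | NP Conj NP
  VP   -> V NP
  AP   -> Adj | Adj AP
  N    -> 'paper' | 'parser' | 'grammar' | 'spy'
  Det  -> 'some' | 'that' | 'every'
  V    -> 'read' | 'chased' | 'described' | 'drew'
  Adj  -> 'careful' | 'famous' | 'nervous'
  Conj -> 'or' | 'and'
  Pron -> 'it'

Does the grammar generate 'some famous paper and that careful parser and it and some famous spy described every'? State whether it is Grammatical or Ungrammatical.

For S → NP VP, every NP-prefix leaves a non-VP remainder: after 'some famous paper' the remainder is not a VP; after 'some famous paper and that careful parser' the remainder is not a VP; after 'some famous paper and that careful parser and it' the remainder is not a VP (and 1 more).

Ungrammatical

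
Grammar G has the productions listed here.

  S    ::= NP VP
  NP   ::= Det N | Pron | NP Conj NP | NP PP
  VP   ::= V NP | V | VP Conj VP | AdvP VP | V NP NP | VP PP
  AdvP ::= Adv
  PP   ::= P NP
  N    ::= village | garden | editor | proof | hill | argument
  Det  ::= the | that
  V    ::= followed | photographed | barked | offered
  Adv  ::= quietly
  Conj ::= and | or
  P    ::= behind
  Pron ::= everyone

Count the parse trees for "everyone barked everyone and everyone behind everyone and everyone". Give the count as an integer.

Two of the 6 distinct bracketings:
[S [NP [Pron everyone]] [VP [V barked] [NP [NP [Pron everyone]] [Conj and] [NP [NP [NP [Pron everyone]] [PP [P behind] [NP [Pron everyone]]]] [Conj and] [NP [Pron everyone]]]]]]
[S [NP [Pron everyone]] [VP [V barked] [NP [NP [Pron everyone]] [Conj and] [NP [NP [Pron everyone]] [PP [P behind] [NP [NP [Pron everyone]] [Conj and] [NP [Pron everyone]]]]]]]]
The trees differ in how a recursive rule is bracketed over the same span.

6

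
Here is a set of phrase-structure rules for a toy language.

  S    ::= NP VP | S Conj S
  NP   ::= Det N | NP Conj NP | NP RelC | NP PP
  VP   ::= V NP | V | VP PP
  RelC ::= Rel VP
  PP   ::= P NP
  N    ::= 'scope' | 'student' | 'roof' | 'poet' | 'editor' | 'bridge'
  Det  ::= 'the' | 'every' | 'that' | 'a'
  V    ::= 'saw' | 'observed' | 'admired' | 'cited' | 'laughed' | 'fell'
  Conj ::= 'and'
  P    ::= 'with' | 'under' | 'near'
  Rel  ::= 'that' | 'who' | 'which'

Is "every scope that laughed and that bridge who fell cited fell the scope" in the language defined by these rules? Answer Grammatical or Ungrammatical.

For S → NP VP, every NP-prefix leaves a non-VP remainder: after 'every scope' the remainder is not a VP; after 'every scope that laughed' the remainder is not a VP; after 'every scope that laughed and that bridge' the remainder is not a VP (and 1 more). The alternative S rule S → S Conj S likewise has no satisfying split.

Ungrammatical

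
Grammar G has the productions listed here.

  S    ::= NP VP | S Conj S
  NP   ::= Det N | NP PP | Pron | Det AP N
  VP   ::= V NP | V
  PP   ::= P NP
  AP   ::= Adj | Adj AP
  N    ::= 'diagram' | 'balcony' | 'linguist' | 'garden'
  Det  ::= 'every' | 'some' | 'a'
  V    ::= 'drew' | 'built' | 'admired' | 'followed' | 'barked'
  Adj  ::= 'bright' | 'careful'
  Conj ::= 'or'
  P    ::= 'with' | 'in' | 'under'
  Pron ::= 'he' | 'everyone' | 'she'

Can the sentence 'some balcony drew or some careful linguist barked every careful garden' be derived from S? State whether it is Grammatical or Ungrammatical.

Grammatical

[S [S [NP [Det some] [N balcony]] [VP [V drew]]] [Conj or] [S [NP [Det some] [AP [Adj careful]] [N linguist]] [VP [V barked] [NP [Det every] [AP [Adj careful]] [N garden]]]]]
Every word is introduced by a lexical rule and the phrasal rules combine the resulting categories into a single S.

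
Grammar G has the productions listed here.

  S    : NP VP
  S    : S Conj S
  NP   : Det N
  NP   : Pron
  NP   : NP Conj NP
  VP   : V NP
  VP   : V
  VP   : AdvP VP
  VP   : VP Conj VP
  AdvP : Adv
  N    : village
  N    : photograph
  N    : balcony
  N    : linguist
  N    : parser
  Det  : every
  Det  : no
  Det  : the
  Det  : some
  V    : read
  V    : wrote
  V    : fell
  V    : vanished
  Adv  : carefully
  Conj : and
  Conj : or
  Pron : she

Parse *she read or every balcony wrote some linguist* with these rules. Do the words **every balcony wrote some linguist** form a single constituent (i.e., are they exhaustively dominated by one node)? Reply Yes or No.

Yes

[S [S [NP [Pron she]] [VP [V read]]] [Conj or] [S [NP [Det every] [N balcony]] [VP [V wrote] [NP [Det some] [N linguist]]]]]
The words 'every balcony wrote some linguist' are exhaustively dominated by a single S node (built by S → NP VP), so they form a constituent.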